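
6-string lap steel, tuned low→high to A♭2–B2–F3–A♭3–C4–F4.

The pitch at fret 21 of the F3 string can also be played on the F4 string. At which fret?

9

Fret 21 on F3 is MIDI 53 + 21 = 74 (D5). On the F4 string (open MIDI 65), that pitch is 74 − 65 = fret 9.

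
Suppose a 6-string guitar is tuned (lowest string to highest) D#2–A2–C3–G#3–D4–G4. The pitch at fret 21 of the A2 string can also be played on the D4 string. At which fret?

4

A2 at fret 21 is A2 + 21 semitones = F#4.
The open D4 string is 17 semitones above the open A2, so the same pitch on the D4 string lies at fret 21 − 17 = 4.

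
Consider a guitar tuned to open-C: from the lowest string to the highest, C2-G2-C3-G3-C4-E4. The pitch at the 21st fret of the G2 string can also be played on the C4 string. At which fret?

Fret 21 on G2 is MIDI 43 + 21 = 64 (E4). On the C4 string (open MIDI 60), that pitch is 64 − 60 = fret 4.

4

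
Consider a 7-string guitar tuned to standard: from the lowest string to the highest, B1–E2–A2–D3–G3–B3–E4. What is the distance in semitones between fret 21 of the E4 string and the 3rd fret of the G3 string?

E4 at fret 21 → C♯6 (MIDI 85); G3 at fret 3 → A♯3 (MIDI 58).
85 − 58 = 27, so the two pitches are 27 semitones apart, with C♯6 the higher.

27 semitones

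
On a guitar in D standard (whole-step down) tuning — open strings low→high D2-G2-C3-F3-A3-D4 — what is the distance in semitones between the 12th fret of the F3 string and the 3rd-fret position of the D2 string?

F3 at fret 12 → F4 (MIDI 65); D2 at fret 3 → F2 (MIDI 41).
65 − 41 = 24, so the two pitches are 24 semitones apart, with F4 the higher.

24 semitones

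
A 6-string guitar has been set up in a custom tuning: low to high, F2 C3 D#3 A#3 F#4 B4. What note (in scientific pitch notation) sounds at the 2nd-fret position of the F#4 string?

G#4

F#4 is MIDI 66. Adding 2 gives 68, which is G#4.
(Equivalently spelled Ab4.)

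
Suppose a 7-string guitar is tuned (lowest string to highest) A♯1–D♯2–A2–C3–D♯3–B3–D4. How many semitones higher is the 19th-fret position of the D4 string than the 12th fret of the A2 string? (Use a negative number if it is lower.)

D4 at fret 19 → A5 (MIDI 81); A2 at fret 12 → A3 (MIDI 57).
81 − 57 = 24, so the two pitches are 24 semitones apart.

24 semitones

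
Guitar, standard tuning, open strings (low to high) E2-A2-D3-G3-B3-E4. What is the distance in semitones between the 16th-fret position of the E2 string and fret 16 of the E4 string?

E2 at fret 16 → G#3 (MIDI 56); E4 at fret 16 → G#5 (MIDI 80).
56 − 80 = -24, so the two pitches are 24 semitones apart, with G#5 the higher.

24 semitones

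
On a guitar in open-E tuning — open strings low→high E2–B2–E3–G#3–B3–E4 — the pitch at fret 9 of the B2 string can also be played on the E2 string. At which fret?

B2 at fret 9 is B2 + 9 semitones = G#3.
The open E2 string is 7 semitones below the open B2, so the same pitch on the E2 string lies at fret 9 + 7 = 16.

16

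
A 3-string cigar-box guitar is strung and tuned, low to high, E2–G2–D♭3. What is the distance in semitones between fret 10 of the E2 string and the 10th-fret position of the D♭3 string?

9 semitones

E2 at fret 10 → D3 (MIDI 50); D♭3 at fret 10 → B3 (MIDI 59).
50 − 59 = -9, so the two pitches are 9 semitones apart, with B3 the higher.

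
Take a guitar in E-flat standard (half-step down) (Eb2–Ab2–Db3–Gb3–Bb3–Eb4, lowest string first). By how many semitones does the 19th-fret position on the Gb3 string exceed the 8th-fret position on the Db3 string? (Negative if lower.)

Gb3 at fret 19 → Db5 (MIDI 73); Db3 at fret 8 → A3 (MIDI 57).
73 − 57 = 16, so the two pitches are 16 semitones apart.

16 semitones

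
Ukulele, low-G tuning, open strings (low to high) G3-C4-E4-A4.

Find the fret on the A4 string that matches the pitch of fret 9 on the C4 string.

C4 at fret 9 is C4 + 9 semitones = A4.
The open A4 string is 9 semitones above the open C4, so the same pitch on the A4 string lies at fret 9 − 9 = 0.

0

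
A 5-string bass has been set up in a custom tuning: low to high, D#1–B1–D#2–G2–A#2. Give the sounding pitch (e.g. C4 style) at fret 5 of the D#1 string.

G#1

The open D#1 string plus 5 semitones: D#–E–F–F#–G–G#.
No B→C boundary is crossed, so the octave stays at 1.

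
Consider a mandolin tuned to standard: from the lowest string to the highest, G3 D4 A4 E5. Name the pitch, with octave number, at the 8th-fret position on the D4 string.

The open D4 string plus 8 semitones: D–D#–E–F–F#–G–G#–A–A#.
No B→C boundary is crossed, so the octave stays at 4.
(Equivalently spelled Bb4.)

A#4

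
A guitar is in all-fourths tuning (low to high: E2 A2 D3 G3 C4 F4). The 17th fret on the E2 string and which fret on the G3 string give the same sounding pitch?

2

E2 at fret 17 is E2 + 17 semitones = A3.
The open G3 string is 15 semitones above the open E2, so the same pitch on the G3 string lies at fret 17 − 15 = 2.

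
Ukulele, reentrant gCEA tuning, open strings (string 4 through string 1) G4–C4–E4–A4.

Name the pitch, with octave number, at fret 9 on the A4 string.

A4 is MIDI 69. Adding 9 gives 78, which is F#5.
(Equivalently spelled Gb5.)

F#5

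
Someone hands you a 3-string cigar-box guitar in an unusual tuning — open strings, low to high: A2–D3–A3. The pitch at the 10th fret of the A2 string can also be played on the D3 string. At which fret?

A2 at fret 10 is A2 + 10 semitones = G3.
The open D3 string is 5 semitones above the open A2, so the same pitch on the D3 string lies at fret 10 − 5 = 5.

5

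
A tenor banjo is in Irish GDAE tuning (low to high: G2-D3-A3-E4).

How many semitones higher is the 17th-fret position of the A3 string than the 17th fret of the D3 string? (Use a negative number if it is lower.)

7 semitones

A3 at fret 17 → D5 (MIDI 74); D3 at fret 17 → G4 (MIDI 67).
74 − 67 = 7, so the two pitches are 7 semitones apart.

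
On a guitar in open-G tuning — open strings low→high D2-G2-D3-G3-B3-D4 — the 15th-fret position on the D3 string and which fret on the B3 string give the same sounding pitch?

D3 at fret 15 is D3 + 15 semitones = F4.
The open B3 string is 9 semitones above the open D3, so the same pitch on the B3 string lies at fret 15 − 9 = 6.

6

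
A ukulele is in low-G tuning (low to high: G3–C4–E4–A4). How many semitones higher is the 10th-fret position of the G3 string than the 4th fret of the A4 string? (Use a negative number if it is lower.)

-8 semitones

G3 at fret 10 → F4 (MIDI 65); A4 at fret 4 → C#5 (MIDI 73).
65 − 73 = -8, so the two pitches are 8 semitones apart.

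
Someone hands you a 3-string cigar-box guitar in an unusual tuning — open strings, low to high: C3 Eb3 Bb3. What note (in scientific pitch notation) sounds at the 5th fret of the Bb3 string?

Bb3 is MIDI 58. Adding 5 gives 63, which is Eb4.

Eb4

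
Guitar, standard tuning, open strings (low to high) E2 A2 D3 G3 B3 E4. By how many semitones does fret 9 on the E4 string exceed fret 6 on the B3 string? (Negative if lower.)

E4 at fret 9 → C#5 (MIDI 73); B3 at fret 6 → F4 (MIDI 65).
73 − 65 = 8, so the two pitches are 8 semitones apart.

8 semitones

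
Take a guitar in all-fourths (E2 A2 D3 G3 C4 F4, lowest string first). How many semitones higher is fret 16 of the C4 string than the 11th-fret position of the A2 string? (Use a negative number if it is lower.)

C4 at fret 16 → E5 (MIDI 76); A2 at fret 11 → G#3 (MIDI 56).
76 − 56 = 20, so the two pitches are 20 semitones apart.

20 semitones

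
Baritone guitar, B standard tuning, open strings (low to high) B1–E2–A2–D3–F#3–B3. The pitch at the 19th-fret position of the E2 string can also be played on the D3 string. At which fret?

9

Fret 19 on E2 is MIDI 40 + 19 = 59 (B3). On the D3 string (open MIDI 50), that pitch is 59 − 50 = fret 9.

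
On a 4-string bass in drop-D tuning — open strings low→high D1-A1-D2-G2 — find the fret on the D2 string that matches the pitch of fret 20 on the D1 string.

8

D1 at fret 20 is D1 + 20 semitones = A♯2.
The open D2 string is 12 semitones above the open D1, so the same pitch on the D2 string lies at fret 20 − 12 = 8.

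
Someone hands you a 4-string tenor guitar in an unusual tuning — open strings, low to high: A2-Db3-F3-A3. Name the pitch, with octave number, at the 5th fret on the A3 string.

D4

The open A3 string plus 5 semitones: A–Bb–B–C–Db–D.
The walk passes from B into C once, so the octave number goes from 3 to 4.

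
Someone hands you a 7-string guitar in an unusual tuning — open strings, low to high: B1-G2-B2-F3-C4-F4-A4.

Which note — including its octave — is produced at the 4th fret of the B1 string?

Each fret is one semitone, so B1 + 4 = Eb2.
(Equivalently spelled D#2.)

Eb2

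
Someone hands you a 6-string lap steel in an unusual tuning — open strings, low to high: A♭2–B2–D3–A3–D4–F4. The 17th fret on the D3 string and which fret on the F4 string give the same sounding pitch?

2

D3 at fret 17 is D3 + 17 semitones = G4.
The open F4 string is 15 semitones above the open D3, so the same pitch on the F4 string lies at fret 17 − 15 = 2.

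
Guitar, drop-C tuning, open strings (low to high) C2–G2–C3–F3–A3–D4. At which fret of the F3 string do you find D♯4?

D♯4 is 10 semitones above the open F3 (F–F#–G–G#–…–C#–D–D#), so it sits at fret 10.

10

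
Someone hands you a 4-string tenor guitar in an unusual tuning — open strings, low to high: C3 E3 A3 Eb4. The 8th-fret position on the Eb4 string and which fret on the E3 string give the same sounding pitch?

19

Eb4 at fret 8 is Eb4 + 8 semitones = B4.
The open E3 string is 11 semitones below the open Eb4, so the same pitch on the E3 string lies at fret 8 + 11 = 19.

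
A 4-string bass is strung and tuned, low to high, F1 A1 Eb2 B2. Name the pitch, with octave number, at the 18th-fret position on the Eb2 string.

A3

Each fret is one semitone, so Eb2 + 18 = A3.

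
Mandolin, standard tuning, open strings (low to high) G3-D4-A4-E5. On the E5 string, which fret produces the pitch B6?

19

B6 is 19 semitones above the open E5 (E–F–F#–G–…–A–A#–B), so it sits at fret 19.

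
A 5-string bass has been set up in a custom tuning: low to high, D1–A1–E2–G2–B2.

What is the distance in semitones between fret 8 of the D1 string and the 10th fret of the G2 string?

D1 at fret 8 → A#1 (MIDI 34); G2 at fret 10 → F3 (MIDI 53).
34 − 53 = -19, so the two pitches are 19 semitones apart, with F3 the higher.

19 semitones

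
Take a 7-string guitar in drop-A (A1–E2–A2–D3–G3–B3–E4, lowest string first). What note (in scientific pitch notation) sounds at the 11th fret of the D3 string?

The open D3 string plus 11 semitones: D–D#–E–F–…–B–C–C#.
The walk passes from B into C once, so the octave number goes from 3 to 4.
(Equivalently spelled D♭4.)

C♯4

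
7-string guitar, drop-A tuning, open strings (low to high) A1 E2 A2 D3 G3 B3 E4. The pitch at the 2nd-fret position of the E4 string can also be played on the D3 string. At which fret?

16

E4 at fret 2 is E4 + 2 semitones = F#4.
The open D3 string is 14 semitones below the open E4, so the same pitch on the D3 string lies at fret 2 + 14 = 16.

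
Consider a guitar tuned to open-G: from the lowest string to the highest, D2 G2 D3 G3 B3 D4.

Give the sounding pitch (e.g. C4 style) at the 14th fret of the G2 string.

A3

G2 is MIDI 43. Adding 14 gives 57, which is A3.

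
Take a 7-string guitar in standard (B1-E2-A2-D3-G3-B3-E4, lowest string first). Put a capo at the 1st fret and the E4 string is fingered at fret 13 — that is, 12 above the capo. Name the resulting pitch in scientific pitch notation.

F5

The capo raises the open E4 by 1 semitone to F4; fretting 12 more gives E4 + 1 + 12 = E4 + 13 semitones = F5.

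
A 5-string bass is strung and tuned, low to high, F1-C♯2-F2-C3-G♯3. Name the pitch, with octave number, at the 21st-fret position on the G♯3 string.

F5

Each fret is one semitone, so G♯3 + 21 = F5.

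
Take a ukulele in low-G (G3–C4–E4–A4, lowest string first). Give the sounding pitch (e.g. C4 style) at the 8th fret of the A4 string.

Each fret is one semitone, so A4 + 8 = F5.

F5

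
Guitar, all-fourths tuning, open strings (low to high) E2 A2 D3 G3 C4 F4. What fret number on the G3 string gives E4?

E4 is 9 semitones above the open G3 (G–G#–A–A#–B–C–C#–D–D#–E), so it sits at fret 9.

9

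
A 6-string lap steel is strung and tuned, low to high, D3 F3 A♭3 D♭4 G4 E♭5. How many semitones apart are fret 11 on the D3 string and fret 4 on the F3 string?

4 semitones

D3 at fret 11 → D♭4 (MIDI 61); F3 at fret 4 → A3 (MIDI 57).
61 − 57 = 4, so the two pitches are 4 semitones apart, with D♭4 the higher.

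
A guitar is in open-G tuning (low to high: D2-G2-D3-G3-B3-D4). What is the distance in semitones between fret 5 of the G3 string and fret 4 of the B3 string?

3 semitones

G3 at fret 5 → C4 (MIDI 60); B3 at fret 4 → D#4 (MIDI 63).
60 − 63 = -3, so the two pitches are 3 semitones apart, with D#4 the higher.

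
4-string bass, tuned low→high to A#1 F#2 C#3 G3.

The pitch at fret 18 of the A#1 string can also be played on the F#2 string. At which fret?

A#1 at fret 18 is A#1 + 18 semitones = E3.
The open F#2 string is 8 semitones above the open A#1, so the same pitch on the F#2 string lies at fret 18 − 8 = 10.

10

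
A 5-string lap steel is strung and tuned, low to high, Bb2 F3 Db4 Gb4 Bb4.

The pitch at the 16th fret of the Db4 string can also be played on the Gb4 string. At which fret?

11

Db4 at fret 16 is Db4 + 16 semitones = F5.
The open Gb4 string is 5 semitones above the open Db4, so the same pitch on the Gb4 string lies at fret 16 − 5 = 11.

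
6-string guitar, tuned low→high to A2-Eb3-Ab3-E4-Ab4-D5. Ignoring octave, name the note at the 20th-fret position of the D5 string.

Bb

Each fret is one semitone, so D5 + 20 = Bb.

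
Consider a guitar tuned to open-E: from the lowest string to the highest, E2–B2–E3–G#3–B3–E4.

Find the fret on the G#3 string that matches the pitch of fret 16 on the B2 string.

B2 at fret 16 is B2 + 16 semitones = D#4.
The open G#3 string is 9 semitones above the open B2, so the same pitch on the G#3 string lies at fret 16 − 9 = 7.

7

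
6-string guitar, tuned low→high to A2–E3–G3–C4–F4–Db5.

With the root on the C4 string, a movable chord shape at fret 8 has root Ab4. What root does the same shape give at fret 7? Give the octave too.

Moving from fret 8 to fret 7 shifts the root by -1 semitone.
Ab4 down 1 semitone is G4.

G4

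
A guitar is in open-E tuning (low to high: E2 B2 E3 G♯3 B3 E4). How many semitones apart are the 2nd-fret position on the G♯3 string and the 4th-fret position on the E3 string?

2 semitones

G♯3 at fret 2 → A♯3 (MIDI 58); E3 at fret 4 → G♯3 (MIDI 56).
58 − 56 = 2, so the two pitches are 2 semitones apart, with A♯3 the higher.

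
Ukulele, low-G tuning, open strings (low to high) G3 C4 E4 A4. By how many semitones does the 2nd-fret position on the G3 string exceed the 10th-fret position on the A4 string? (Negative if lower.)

-22 semitones

G3 at fret 2 → A3 (MIDI 57); A4 at fret 10 → G5 (MIDI 79).
57 − 79 = -22, so the two pitches are 22 semitones apart.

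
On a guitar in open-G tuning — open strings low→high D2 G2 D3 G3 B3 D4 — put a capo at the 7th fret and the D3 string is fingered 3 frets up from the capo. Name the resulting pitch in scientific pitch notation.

C4

The capo raises the open D3 by 7 semitones to A3; fretting 3 more gives D3 + 7 + 3 = D3 + 10 semitones = C4.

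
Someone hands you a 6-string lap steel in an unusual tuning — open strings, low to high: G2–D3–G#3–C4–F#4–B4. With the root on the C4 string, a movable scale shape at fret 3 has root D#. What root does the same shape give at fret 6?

F#

Moving from fret 3 to fret 6 shifts the root by 3 semitones.
D# up 3 semitones is F#.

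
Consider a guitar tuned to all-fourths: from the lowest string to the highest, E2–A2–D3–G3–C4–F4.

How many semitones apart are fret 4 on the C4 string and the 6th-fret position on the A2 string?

C4 at fret 4 → E4 (MIDI 64); A2 at fret 6 → D#3 (MIDI 51).
64 − 51 = 13, so the two pitches are 13 semitones apart, with E4 the higher.

13 semitones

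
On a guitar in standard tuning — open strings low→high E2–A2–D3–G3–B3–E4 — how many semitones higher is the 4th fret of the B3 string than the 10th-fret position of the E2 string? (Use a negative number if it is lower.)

B3 at fret 4 → D#4 (MIDI 63); E2 at fret 10 → D3 (MIDI 50).
63 − 50 = 13, so the two pitches are 13 semitones apart.

13 semitones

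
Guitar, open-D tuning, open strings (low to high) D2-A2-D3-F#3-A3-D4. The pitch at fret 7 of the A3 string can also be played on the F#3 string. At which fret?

A3 at fret 7 is A3 + 7 semitones = E4.
The open F#3 string is 3 semitones below the open A3, so the same pitch on the F#3 string lies at fret 7 + 3 = 10.

10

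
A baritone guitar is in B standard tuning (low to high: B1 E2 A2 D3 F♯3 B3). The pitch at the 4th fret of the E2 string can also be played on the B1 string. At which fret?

9

Fret 4 on E2 is MIDI 40 + 4 = 44 (G♯2). On the B1 string (open MIDI 35), that pitch is 44 − 35 = fret 9.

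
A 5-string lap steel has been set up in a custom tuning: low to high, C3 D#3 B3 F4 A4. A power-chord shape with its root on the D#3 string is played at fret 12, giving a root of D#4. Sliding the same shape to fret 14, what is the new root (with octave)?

Moving from fret 12 to fret 14 shifts the root by 2 semitones.
D#4 up 2 semitones is F4.

F4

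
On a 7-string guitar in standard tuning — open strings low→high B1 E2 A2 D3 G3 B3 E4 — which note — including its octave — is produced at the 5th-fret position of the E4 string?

A4

The open E4 string plus 5 semitones: E–F–F#–G–G#–A.
No B→C boundary is crossed, so the octave stays at 4.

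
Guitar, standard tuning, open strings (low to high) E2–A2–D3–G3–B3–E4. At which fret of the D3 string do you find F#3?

4

F#3 is 4 semitones above the open D3 (D–D#–E–F–F#), so it sits at fret 4.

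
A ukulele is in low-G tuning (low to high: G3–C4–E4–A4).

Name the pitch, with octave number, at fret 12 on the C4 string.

C4 is MIDI 60. Adding 12 gives 72, which is C5.

C5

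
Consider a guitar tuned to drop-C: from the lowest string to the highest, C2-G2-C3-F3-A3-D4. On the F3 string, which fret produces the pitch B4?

18

B4 is 18 semitones above the open F3 (F–F#–G–G#–…–A–A#–B), so it sits at fret 18.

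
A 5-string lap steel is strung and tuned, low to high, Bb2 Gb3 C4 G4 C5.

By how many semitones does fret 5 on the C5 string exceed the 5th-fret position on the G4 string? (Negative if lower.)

5 semitones

C5 at fret 5 → F5 (MIDI 77); G4 at fret 5 → C5 (MIDI 72).
77 − 72 = 5, so the two pitches are 5 semitones apart.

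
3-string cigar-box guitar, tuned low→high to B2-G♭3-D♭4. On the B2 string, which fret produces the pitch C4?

13

C4 is 13 semitones above the open B2 (B–C–Db–D–…–Bb–B–C), so it sits at fret 13.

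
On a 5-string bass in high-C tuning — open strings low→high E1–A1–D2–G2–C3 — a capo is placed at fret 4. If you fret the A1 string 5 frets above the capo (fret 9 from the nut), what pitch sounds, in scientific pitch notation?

F#2

The capo raises the open A1 by 4 semitones to C#2; fretting 5 more gives A1 + 4 + 5 = A1 + 9 semitones = F#2.
(Also written Gb.)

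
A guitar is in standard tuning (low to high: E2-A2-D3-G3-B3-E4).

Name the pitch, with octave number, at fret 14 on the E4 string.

E4 is MIDI 64. Adding 14 gives 78, which is F♯5.
(Equivalently spelled G♭5.)

F♯5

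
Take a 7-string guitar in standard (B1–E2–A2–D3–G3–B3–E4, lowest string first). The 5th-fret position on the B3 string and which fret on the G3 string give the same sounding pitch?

9

Fret 5 on B3 is MIDI 59 + 5 = 64 (E4). On the G3 string (open MIDI 55), that pitch is 64 − 55 = fret 9.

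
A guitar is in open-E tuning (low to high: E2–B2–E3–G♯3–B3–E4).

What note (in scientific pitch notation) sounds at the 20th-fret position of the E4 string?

C6

The open E4 string plus 20 semitones: E–F–F#–G–…–A#–B–C.
The walk passes from B into C 2 times, so the octave number goes from 4 to 6.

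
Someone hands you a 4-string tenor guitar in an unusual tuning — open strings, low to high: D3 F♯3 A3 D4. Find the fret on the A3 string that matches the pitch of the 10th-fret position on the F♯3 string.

F♯3 at fret 10 is F♯3 + 10 semitones = E4.
The open A3 string is 3 semitones above the open F♯3, so the same pitch on the A3 string lies at fret 10 − 3 = 7.

7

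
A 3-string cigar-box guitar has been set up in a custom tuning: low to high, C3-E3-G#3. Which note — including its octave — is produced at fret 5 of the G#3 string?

G#3 is MIDI 56. Adding 5 gives 61, which is C#4.
(Equivalently spelled Db4.)

C#4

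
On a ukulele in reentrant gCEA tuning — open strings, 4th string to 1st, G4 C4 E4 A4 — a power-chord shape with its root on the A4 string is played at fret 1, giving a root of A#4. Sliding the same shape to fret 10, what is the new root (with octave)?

G5

Moving from fret 1 to fret 10 shifts the root by 9 semitones.
A#4 up 9 semitones is G5.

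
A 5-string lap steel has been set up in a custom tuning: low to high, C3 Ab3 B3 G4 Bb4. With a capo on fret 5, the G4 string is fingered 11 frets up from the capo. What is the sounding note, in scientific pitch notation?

B5

The capo raises the open G4 by 5 semitones to C5; fretting 11 more gives G4 + 5 + 11 = G4 + 16 semitones = B5.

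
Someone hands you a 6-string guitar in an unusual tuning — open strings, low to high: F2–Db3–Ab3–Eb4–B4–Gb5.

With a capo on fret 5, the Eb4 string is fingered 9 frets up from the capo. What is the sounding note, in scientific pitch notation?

F5

The capo raises the open Eb4 by 5 semitones to Ab4; fretting 9 more gives Eb4 + 5 + 9 = Eb4 + 14 semitones = F5.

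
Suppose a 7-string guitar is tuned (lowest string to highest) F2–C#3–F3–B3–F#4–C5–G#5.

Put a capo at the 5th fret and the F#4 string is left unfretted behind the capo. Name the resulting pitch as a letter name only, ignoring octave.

The capo raises the open F#4 by 5 semitones to B4; fretting 0 more gives F#4 + 5 + 0 = F#4 + 5 semitones, landing on B.

B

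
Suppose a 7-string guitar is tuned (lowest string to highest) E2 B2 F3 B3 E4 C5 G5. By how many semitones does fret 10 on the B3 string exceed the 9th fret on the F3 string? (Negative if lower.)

7 semitones

B3 at fret 10 → A4 (MIDI 69); F3 at fret 9 → D4 (MIDI 62).
69 − 62 = 7, so the two pitches are 7 semitones apart.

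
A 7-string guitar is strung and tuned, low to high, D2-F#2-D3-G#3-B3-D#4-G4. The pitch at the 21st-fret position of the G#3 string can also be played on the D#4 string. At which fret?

G#3 at fret 21 is G#3 + 21 semitones = F5.
The open D#4 string is 7 semitones above the open G#3, so the same pitch on the D#4 string lies at fret 21 − 7 = 14.

14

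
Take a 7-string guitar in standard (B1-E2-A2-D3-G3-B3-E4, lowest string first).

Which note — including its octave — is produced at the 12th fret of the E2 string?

Each fret is one semitone, so E2 + 12 = E3.

E3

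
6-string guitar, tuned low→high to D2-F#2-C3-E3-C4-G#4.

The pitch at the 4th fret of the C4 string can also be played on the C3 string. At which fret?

C4 at fret 4 is C4 + 4 semitones = E4.
The open C3 string is 12 semitones below the open C4, so the same pitch on the C3 string lies at fret 4 + 12 = 16.

16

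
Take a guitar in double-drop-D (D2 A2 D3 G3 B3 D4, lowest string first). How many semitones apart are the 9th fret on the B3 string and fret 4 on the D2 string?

26 semitones

B3 at fret 9 → G♯4 (MIDI 68); D2 at fret 4 → F♯2 (MIDI 42).
68 − 42 = 26, so the two pitches are 26 semitones apart, with G♯4 the higher.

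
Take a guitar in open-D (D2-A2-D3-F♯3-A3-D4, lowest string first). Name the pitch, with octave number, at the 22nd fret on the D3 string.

D3 is MIDI 50. Adding 22 gives 72, which is C5.

C5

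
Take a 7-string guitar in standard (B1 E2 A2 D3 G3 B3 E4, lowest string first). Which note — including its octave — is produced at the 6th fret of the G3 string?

The open G3 string plus 6 semitones: G–G#–A–A#–B–C–C#.
The walk passes from B into C once, so the octave number goes from 3 to 4.

C♯4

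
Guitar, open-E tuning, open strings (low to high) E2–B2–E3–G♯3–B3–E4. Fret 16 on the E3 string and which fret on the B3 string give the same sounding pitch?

Fret 16 on E3 is MIDI 52 + 16 = 68 (G♯4). On the B3 string (open MIDI 59), that pitch is 68 − 59 = fret 9.

9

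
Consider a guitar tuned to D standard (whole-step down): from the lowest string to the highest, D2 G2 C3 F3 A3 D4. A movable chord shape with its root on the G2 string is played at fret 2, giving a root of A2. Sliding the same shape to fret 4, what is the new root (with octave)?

B2

Moving from fret 2 to fret 4 shifts the root by 2 semitones.
A2 up 2 semitones is B2.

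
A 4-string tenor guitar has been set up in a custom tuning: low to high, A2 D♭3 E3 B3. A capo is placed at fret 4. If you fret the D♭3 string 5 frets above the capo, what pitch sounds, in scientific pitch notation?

B♭3

The capo raises the open D♭3 by 4 semitones to F3; fretting 5 more gives D♭3 + 4 + 5 = D♭3 + 9 semitones = B♭3.
(Also written A♯.)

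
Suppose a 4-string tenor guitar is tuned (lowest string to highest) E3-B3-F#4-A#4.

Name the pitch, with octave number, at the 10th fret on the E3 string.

Each fret is one semitone, so E3 + 10 = D4.

D4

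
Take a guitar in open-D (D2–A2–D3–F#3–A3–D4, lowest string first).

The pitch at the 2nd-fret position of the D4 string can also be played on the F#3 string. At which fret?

D4 at fret 2 is D4 + 2 semitones = E4.
The open F#3 string is 8 semitones below the open D4, so the same pitch on the F#3 string lies at fret 2 + 8 = 10.

10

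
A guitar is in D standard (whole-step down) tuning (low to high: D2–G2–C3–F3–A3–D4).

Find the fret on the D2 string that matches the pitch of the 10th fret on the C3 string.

20

C3 at fret 10 is C3 + 10 semitones = A#3.
The open D2 string is 10 semitones below the open C3, so the same pitch on the D2 string lies at fret 10 + 10 = 20.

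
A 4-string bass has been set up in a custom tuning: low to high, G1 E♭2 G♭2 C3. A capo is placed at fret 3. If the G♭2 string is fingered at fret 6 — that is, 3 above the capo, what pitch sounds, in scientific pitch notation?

C3

The capo raises the open G♭2 by 3 semitones to A2; fretting 3 more gives G♭2 + 3 + 3 = G♭2 + 6 semitones = C3.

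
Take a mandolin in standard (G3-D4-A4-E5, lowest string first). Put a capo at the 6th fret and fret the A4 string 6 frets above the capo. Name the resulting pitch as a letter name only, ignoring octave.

The capo raises the open A4 by 6 semitones to D#5; fretting 6 more gives A4 + 6 + 6 = A4 + 12 semitones, landing on A.

A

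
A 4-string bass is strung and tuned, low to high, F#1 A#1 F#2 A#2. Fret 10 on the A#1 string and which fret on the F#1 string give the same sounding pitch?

Fret 10 on A#1 is MIDI 34 + 10 = 44 (G#2). On the F#1 string (open MIDI 30), that pitch is 44 − 30 = fret 14.

14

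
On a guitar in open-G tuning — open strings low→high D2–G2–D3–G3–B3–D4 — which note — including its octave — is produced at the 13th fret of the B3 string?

B3 is MIDI 59. Adding 13 gives 72, which is C5.

C5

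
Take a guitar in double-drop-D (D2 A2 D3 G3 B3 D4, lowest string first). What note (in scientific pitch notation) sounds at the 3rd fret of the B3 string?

D4

B3 is MIDI 59. Adding 3 gives 62, which is D4.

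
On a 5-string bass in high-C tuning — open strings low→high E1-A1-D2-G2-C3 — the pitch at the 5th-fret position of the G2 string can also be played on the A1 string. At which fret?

Fret 5 on G2 is MIDI 43 + 5 = 48 (C3). On the A1 string (open MIDI 33), that pitch is 48 − 33 = fret 15.

15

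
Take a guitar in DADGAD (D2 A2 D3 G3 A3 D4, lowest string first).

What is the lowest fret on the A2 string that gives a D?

5

From A2, count semitones up the chromatic scale until reaching D: A–A#–B–C–C#–D — 5 steps.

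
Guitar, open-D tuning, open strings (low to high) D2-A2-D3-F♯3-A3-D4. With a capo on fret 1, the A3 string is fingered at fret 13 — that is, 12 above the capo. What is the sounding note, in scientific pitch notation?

The capo raises the open A3 by 1 semitone to A♯3; fretting 12 more gives A3 + 1 + 12 = A3 + 13 semitones = A♯4.

A♯4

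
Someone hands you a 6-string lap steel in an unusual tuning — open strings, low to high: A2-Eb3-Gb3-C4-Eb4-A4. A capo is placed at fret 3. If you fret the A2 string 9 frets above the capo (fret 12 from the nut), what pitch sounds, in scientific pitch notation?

A3

The capo raises the open A2 by 3 semitones to C3; fretting 9 more gives A2 + 3 + 9 = A2 + 12 semitones = A3.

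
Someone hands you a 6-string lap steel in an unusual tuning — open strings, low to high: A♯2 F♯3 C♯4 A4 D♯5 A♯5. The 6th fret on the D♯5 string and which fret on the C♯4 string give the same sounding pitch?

D♯5 at fret 6 is D♯5 + 6 semitones = A5.
The open C♯4 string is 14 semitones below the open D♯5, so the same pitch on the C♯4 string lies at fret 6 + 14 = 20.

20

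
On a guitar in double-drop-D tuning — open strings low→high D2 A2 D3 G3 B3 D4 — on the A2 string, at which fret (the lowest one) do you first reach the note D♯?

6

From A2, count semitones up the chromatic scale until reaching D♯: A–A#–B–C–C#–D–D# — 6 steps.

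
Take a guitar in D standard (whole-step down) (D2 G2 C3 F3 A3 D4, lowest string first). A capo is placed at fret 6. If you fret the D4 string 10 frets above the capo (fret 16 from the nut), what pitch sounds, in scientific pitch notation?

F#5

The capo raises the open D4 by 6 semitones to G#4; fretting 10 more gives D4 + 6 + 10 = D4 + 16 semitones = F#5.
(Also written Gb.)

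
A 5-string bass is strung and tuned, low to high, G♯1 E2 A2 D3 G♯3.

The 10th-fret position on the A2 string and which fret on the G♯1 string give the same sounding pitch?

23

A2 at fret 10 is A2 + 10 semitones = G3.
The open G♯1 string is 13 semitones below the open A2, so the same pitch on the G♯1 string lies at fret 10 + 13 = 23.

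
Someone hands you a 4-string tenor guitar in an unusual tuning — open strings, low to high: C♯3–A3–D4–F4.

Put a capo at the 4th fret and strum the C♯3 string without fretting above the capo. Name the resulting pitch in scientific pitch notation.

F3

The capo raises the open C♯3 by 4 semitones to F3; fretting 0 more gives C♯3 + 4 + 0 = C♯3 + 4 semitones = F3.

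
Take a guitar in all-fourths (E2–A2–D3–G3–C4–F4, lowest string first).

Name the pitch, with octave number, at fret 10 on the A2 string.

G3

The open A2 string plus 10 semitones: A–A#–B–C–…–F–F#–G.
The walk passes from B into C once, so the octave number goes from 2 to 3.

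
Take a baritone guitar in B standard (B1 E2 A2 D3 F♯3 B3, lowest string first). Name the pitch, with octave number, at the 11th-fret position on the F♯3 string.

Each fret is one semitone, so F♯3 + 11 = F4.

F4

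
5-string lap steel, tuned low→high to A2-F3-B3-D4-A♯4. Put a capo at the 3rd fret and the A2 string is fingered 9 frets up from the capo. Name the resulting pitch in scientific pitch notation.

A3

The capo raises the open A2 by 3 semitones to C3; fretting 9 more gives A2 + 3 + 9 = A2 + 12 semitones = A3.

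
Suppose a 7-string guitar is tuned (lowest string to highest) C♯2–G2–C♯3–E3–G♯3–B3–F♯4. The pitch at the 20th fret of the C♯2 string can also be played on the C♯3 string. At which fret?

8

Fret 20 on C♯2 is MIDI 37 + 20 = 57 (A3). On the C♯3 string (open MIDI 49), that pitch is 57 − 49 = fret 8.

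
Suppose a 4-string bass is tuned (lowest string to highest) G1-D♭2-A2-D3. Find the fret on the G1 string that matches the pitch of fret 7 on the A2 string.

21

A2 at fret 7 is A2 + 7 semitones = E3.
The open G1 string is 14 semitones below the open A2, so the same pitch on the G1 string lies at fret 7 + 14 = 21.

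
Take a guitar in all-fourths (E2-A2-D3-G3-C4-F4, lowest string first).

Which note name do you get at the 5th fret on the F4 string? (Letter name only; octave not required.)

A#

The open F4 string plus 5 semitones: F–F#–G–G#–A–A#.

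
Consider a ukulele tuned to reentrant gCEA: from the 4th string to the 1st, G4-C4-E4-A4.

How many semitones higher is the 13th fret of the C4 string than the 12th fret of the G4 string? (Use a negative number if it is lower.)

C4 at fret 13 → C♯5 (MIDI 73); G4 at fret 12 → G5 (MIDI 79).
73 − 79 = -6, so the two pitches are 6 semitones apart.

-6 semitones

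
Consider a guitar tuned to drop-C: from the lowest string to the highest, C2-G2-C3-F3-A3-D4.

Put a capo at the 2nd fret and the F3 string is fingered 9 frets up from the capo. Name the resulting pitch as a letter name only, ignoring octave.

The capo raises the open F3 by 2 semitones to G3; fretting 9 more gives F3 + 2 + 9 = F3 + 11 semitones, landing on E.

E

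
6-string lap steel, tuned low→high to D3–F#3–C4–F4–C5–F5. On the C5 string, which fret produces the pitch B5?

B5 is 11 semitones above the open C5 (C–C#–D–D#–…–A–A#–B), so it sits at fret 11.

11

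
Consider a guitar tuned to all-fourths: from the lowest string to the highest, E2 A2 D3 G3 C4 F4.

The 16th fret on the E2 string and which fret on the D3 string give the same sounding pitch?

Fret 16 on E2 is MIDI 40 + 16 = 56 (G♯3). On the D3 string (open MIDI 50), that pitch is 56 − 50 = fret 6.

6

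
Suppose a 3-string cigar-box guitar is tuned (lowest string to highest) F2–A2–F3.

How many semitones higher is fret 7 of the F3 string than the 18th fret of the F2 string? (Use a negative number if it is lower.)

F3 at fret 7 → C4 (MIDI 60); F2 at fret 18 → B3 (MIDI 59).
60 − 59 = 1, so the two pitches are 1 semitone apart.

1 semitone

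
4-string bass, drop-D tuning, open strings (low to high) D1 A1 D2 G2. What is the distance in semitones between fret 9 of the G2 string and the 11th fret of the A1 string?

G2 at fret 9 → E3 (MIDI 52); A1 at fret 11 → G#2 (MIDI 44).
52 − 44 = 8, so the two pitches are 8 semitones apart, with E3 the higher.

8 semitones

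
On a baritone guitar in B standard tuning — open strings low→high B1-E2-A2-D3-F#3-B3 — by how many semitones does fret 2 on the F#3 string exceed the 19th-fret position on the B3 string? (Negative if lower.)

-22 semitones

F#3 at fret 2 → G#3 (MIDI 56); B3 at fret 19 → F#5 (MIDI 78).
56 − 78 = -22, so the two pitches are 22 semitones apart.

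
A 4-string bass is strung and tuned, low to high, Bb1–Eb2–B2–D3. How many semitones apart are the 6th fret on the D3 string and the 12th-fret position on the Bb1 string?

10 semitones

D3 at fret 6 → Ab3 (MIDI 56); Bb1 at fret 12 → Bb2 (MIDI 46).
56 − 46 = 10, so the two pitches are 10 semitones apart, with Ab3 the higher.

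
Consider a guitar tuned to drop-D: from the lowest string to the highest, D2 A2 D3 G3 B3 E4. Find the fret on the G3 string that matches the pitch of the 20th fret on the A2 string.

10

Fret 20 on A2 is MIDI 45 + 20 = 65 (F4). On the G3 string (open MIDI 55), that pitch is 65 − 55 = fret 10.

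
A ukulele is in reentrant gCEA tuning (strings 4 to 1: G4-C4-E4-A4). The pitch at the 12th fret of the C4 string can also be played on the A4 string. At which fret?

3

C4 at fret 12 is C4 + 12 semitones = C5.
The open A4 string is 9 semitones above the open C4, so the same pitch on the A4 string lies at fret 12 − 9 = 3.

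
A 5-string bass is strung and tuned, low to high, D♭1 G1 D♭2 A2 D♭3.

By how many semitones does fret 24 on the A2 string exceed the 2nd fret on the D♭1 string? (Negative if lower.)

42 semitones

A2 at fret 24 → A4 (MIDI 69); D♭1 at fret 2 → E♭1 (MIDI 27).
69 − 27 = 42, so the two pitches are 42 semitones apart.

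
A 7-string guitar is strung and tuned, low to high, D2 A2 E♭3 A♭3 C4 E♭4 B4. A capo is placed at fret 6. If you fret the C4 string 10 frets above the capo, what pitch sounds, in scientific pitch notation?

E5

The capo raises the open C4 by 6 semitones to G♭4; fretting 10 more gives C4 + 6 + 10 = C4 + 16 semitones = E5.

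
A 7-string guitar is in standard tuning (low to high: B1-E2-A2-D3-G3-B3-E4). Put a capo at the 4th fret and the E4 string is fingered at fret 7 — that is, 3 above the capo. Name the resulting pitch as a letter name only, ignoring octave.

The capo raises the open E4 by 4 semitones to G♯4; fretting 3 more gives E4 + 4 + 3 = E4 + 7 semitones, landing on B.

B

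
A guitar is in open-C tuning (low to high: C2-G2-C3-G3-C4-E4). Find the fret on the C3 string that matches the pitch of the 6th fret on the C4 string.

18

C4 at fret 6 is C4 + 6 semitones = F♯4.
The open C3 string is 12 semitones below the open C4, so the same pitch on the C3 string lies at fret 6 + 12 = 18.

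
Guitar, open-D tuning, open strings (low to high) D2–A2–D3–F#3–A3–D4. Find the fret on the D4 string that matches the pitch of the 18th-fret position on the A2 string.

1

A2 at fret 18 is A2 + 18 semitones = D#4.
The open D4 string is 17 semitones above the open A2, so the same pitch on the D4 string lies at fret 18 − 17 = 1.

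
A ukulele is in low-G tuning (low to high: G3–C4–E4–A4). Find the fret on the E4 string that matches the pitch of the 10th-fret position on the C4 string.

Fret 10 on C4 is MIDI 60 + 10 = 70 (A#4). On the E4 string (open MIDI 64), that pitch is 70 − 64 = fret 6.

6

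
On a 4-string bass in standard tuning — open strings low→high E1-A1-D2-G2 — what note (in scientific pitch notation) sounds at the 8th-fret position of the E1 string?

E1 is MIDI 28. Adding 8 gives 36, which is C2.

C2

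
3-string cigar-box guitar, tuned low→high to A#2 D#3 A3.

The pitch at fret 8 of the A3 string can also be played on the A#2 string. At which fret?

Fret 8 on A3 is MIDI 57 + 8 = 65 (F4). On the A#2 string (open MIDI 46), that pitch is 65 − 46 = fret 19.

19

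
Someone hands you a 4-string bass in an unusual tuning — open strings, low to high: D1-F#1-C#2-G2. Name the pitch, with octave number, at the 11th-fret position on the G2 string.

F#3

Each fret is one semitone, so G2 + 11 = F#3.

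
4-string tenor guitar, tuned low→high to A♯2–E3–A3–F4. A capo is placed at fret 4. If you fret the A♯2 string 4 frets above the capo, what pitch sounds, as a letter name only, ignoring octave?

The capo raises the open A♯2 by 4 semitones to D3; fretting 4 more gives A♯2 + 4 + 4 = A♯2 + 8 semitones, landing on F♯.

F♯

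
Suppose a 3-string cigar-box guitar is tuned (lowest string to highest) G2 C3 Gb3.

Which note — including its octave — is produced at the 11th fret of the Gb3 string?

F4

Each fret is one semitone, so Gb3 + 11 = F4.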